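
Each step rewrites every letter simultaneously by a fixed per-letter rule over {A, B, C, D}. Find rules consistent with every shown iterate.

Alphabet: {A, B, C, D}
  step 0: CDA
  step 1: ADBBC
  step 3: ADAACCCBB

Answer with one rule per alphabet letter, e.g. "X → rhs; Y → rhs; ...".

  step 0 ⇒ step 1: CDA ⇒ AD·BB·C
    A ↦ C
    C ↦ AD
    D ↦ BB
    B ↦ A  (constrained at step 1)

A->C, B->A, C->AD, D->BB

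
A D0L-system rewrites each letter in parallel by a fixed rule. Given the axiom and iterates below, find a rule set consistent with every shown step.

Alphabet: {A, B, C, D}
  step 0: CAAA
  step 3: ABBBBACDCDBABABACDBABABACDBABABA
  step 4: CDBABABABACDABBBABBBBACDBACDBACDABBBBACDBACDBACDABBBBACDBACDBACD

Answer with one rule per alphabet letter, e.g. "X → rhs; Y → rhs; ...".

  step 3 ⇒ step 4: ABBBBACDCDBABABACDBABABACDBABABA ⇒ CD·BA·BA·BA·BA·CD·AB·BB·AB·BB·BA·CD·BA·CD·BA·CD·AB·BB·BA·CD·BA·CD·BA·CD·AB·BB·BA·CD·BA·CD·BA·CD
    A ↦ CD
    B ↦ BA
    C ↦ AB
    D ↦ BB

A->CD, B->BA, C->AB, D->BB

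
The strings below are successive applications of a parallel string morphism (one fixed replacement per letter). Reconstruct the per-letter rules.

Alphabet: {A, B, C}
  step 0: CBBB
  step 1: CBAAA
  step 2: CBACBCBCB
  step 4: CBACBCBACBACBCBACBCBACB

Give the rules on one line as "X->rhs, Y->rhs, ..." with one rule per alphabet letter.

A->CB, B->A, C->CB

  step 1 ⇒ step 2: CBAAA ⇒ CB·A·CB·CB·CB
    A ↦ CB
    B ↦ A
    C ↦ CB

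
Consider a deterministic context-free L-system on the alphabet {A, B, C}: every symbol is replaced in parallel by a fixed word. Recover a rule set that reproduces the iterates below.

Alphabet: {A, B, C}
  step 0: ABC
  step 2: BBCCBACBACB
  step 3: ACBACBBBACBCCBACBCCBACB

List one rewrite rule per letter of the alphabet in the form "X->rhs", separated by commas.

  step 2 ⇒ step 3: BBCCBACBACB ⇒ ACB·ACB·B·B·ACB·CC·B·ACB·CC·B·ACB
    A ↦ CC
    B ↦ ACB
    C ↦ B

A->CC, B->ACB, C->B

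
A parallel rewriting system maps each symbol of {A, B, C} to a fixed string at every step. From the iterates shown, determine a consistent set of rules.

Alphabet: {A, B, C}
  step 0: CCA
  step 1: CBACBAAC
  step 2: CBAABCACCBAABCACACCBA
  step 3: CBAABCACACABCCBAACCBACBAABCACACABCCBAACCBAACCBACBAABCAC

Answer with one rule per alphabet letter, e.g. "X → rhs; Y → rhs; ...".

A->AC, B->ABC, C->CBA

  step 2 ⇒ step 3: CBAABCACCBAABCACACCBA ⇒ CBA·ABC·AC·AC·ABC·CBA·AC·CBA·CBA·ABC·AC·AC·ABC·CBA·AC·CBA·AC·CBA·CBA·ABC·AC
    A ↦ AC
    B ↦ ABC
    C ↦ CBA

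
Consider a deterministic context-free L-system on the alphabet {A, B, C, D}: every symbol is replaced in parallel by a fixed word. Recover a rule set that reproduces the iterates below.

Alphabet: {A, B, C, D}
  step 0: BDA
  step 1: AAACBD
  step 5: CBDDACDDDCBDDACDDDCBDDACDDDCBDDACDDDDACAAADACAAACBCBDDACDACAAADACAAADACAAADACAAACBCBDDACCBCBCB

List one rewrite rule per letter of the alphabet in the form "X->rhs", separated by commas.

A->D, B->AAA, C->DAC, D->CB

  step 0 ⇒ step 1: BDA ⇒ AAA·CB·D
    A ↦ D
    B ↦ AAA
    D ↦ CB
    C ↦ DAC  (constrained at step 1)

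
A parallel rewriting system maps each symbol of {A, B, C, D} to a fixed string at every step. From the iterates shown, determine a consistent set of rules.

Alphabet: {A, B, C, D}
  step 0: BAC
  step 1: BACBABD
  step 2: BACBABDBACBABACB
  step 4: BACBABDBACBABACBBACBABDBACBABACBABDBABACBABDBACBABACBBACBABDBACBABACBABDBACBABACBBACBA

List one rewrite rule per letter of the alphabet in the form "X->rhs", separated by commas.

A->CBA, B->BA, C->BD, D->CB

  step 1 ⇒ step 2: BACBABD ⇒ BA·CBA·BD·BA·CBA·BA·CB
    A ↦ CBA
    B ↦ BA
    C ↦ BD
    D ↦ CB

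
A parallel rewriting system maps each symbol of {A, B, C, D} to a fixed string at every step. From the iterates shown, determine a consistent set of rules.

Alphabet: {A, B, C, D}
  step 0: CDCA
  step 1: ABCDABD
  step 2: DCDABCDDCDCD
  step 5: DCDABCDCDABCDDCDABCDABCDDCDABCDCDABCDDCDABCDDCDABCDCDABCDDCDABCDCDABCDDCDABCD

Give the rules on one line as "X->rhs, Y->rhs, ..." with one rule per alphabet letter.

A->D, B->CD, C->AB, D->CD

  step 1 ⇒ step 2: ABCDABD ⇒ D·CD·AB·CD·D·CD·CD
    A ↦ D
    B ↦ CD
    C ↦ AB
    D ↦ CD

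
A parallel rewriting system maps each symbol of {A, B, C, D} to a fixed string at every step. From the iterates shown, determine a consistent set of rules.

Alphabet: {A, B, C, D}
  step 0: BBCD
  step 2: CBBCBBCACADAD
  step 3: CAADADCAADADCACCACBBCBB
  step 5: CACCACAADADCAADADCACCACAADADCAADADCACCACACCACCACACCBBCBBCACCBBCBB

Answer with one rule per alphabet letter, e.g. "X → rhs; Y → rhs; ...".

  step 2 ⇒ step 3: CBBCBBCACADAD ⇒ CA·AD·AD·CA·AD·AD·CA·C·CA·C·BB·C·BB
    A ↦ C
    B ↦ AD
    C ↦ CA
    D ↦ BB

A->C, B->AD, C->CA, D->BB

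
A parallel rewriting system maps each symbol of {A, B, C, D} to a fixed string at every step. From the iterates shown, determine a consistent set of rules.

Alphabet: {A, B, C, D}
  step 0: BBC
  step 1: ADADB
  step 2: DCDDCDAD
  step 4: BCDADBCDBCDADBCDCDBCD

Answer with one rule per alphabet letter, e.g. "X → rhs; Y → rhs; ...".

A->D, B->AD, C->B, D->CD

  step 1 ⇒ step 2: ADADB ⇒ D·CD·D·CD·AD
    A ↦ D
    B ↦ AD
    D ↦ CD
  step 0 ⇒ step 1: BBC ⇒ AD·AD·B
    C ↦ B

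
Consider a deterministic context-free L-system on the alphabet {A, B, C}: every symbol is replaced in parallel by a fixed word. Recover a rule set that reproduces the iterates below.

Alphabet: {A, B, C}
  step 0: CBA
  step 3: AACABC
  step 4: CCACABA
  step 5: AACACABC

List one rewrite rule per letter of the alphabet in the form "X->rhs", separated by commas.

A->C, B->AB, C->A

  step 4 ⇒ step 5: CCACABA ⇒ A·A·C·A·C·AB·C
    A ↦ C
    B ↦ AB
    C ↦ A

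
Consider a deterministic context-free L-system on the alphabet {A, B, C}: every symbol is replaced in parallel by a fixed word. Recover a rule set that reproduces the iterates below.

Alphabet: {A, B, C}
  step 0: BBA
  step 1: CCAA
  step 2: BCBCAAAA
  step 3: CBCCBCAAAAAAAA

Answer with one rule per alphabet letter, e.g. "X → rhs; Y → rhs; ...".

  step 2 ⇒ step 3: BCBCAAAA ⇒ C·BC·C·BC·AA·AA·AA·AA
    A ↦ AA
    B ↦ C
    C ↦ BC

A->AA, B->C, C->BC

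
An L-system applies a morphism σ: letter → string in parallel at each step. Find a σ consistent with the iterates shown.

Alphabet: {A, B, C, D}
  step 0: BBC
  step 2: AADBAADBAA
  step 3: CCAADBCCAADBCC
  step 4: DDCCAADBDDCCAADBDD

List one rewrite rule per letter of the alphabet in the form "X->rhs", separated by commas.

A->C, B->DB, C->D, D->AA

  step 3 ⇒ step 4: CCAADBCCAADBCC ⇒ D·D·C·C·AA·DB·D·D·C·C·AA·DB·D·D
    A ↦ C
    B ↦ DB
    C ↦ D
    D ↦ AA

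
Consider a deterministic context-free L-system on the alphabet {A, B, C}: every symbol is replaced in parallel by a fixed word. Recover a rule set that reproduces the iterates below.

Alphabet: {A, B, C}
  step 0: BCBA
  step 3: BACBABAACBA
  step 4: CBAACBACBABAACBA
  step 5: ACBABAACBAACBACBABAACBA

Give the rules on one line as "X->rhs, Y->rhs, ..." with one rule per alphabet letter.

  step 4 ⇒ step 5: CBAACBACBABAACBA ⇒ A·C·BA·BA·A·C·BA·A·C·BA·C·BA·BA·A·C·BA
    A ↦ BA
    B ↦ C
    C ↦ A

A->BA, B->C, C->A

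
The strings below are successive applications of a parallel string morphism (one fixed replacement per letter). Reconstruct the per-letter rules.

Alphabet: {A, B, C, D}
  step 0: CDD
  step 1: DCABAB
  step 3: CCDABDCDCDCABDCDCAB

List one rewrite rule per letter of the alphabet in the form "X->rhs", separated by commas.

A->C, B->CD, C->DC, D->AB

  step 0 ⇒ step 1: CDD ⇒ DC·AB·AB
    C ↦ DC
    D ↦ AB
    A ↦ C  (constrained at step 1)
    B ↦ CD  (constrained at step 1)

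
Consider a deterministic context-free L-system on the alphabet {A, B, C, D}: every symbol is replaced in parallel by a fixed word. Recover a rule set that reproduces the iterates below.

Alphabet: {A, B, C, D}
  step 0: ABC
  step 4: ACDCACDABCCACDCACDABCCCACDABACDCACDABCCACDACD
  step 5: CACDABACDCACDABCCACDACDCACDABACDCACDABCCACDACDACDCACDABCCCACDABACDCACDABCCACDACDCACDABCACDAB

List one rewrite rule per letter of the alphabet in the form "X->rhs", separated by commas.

  step 4 ⇒ step 5: ACDCACDABCCACDCACDABCCCACDABACDCACDABCCACDACD ⇒ C·ACD·AB·ACD·C·ACD·AB·C·C·ACD·ACD·C·ACD·AB·ACD·C·ACD·AB·C·C·ACD·ACD·ACD·C·ACD·AB·C·C·C·ACD·AB·ACD·C·ACD·AB·C·C·ACD·ACD·C·ACD·AB·C·ACD·AB
    A ↦ C
    B ↦ C
    C ↦ ACD
    D ↦ AB

A->C, B->C, C->ACD, D->AB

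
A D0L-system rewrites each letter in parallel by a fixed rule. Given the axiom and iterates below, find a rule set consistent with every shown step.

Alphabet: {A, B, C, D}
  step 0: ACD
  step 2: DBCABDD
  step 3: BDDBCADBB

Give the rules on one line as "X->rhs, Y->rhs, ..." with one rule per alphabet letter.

  step 2 ⇒ step 3: DBCABDD ⇒ B·D·DB·CA·D·B·B
    A ↦ CA
    B ↦ D
    C ↦ DB
    D ↦ B

A->CA, B->D, C->DB, D->B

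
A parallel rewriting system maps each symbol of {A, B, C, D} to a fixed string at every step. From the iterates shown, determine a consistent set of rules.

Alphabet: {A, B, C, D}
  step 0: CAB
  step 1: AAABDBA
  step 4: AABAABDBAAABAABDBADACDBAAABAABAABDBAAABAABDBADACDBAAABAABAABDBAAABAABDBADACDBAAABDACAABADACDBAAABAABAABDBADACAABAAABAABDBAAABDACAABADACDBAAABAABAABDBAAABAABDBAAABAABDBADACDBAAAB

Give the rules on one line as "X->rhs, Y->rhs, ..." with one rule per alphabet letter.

A->AAB, B->DBA, C->A, D->DAC

  step 0 ⇒ step 1: CAB ⇒ A·AAB·DBA
    A ↦ AAB
    B ↦ DBA
    C ↦ A
    D ↦ DAC  (constrained at step 1)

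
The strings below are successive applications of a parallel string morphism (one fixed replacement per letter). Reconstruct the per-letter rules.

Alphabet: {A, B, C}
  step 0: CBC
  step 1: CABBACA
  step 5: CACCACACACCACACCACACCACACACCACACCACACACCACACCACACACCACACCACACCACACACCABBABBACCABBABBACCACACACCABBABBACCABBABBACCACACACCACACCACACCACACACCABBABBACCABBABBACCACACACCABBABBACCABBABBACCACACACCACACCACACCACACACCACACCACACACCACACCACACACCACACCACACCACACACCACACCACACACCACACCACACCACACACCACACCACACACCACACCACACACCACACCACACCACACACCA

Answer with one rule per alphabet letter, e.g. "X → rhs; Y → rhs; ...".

  step 0 ⇒ step 1: CBC ⇒ CA·BBA·CA
    B ↦ BBA
    C ↦ CA
    A ↦ CCA  (constrained at step 1)

A->CCA, B->BBA, C->CA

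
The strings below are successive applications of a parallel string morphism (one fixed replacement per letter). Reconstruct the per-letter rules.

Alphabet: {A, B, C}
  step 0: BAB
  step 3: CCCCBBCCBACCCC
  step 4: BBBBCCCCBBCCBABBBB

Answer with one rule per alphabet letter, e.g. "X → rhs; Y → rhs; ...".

A->BA, B->CC, C->B

  step 3 ⇒ step 4: CCCCBBCCBACCCC ⇒ B·B·B·B·CC·CC·B·B·CC·BA·B·B·B·B
    A ↦ BA
    B ↦ CC
    C ↦ B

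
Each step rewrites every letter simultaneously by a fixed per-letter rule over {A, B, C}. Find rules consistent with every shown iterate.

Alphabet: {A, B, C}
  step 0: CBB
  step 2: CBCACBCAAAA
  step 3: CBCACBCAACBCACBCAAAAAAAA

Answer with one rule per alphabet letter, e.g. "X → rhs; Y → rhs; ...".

A->AA, B->A, C->CBC

  step 2 ⇒ step 3: CBCACBCAAAA ⇒ CBC·A·CBC·AA·CBC·A·CBC·AA·AA·AA·AA
    A ↦ AA
    B ↦ A
    C ↦ CBC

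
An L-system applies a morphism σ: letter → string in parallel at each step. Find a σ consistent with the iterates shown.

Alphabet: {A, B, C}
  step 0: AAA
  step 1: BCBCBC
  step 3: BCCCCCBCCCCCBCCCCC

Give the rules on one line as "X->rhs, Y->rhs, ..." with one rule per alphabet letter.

A->BC, B->A, C->CC

  step 0 ⇒ step 1: AAA ⇒ BC·BC·BC
    A ↦ BC
    B ↦ A  (constrained at step 1)
    C ↦ CC  (constrained at step 1)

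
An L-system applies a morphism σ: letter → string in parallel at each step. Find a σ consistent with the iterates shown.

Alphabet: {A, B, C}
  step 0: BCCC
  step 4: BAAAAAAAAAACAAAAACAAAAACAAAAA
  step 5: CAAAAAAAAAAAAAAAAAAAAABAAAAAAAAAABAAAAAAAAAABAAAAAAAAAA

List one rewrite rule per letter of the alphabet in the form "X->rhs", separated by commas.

A->AA, B->CA, C->B

  step 4 ⇒ step 5: BAAAAAAAAAACAAAAACAAAAACAAAAA ⇒ CA·AA·AA·AA·AA·AA·AA·AA·AA·AA·AA·B·AA·AA·AA·AA·AA·B·AA·AA·AA·AA·AA·B·AA·AA·AA·AA·AA
    A ↦ AA
    B ↦ CA
    C ↦ B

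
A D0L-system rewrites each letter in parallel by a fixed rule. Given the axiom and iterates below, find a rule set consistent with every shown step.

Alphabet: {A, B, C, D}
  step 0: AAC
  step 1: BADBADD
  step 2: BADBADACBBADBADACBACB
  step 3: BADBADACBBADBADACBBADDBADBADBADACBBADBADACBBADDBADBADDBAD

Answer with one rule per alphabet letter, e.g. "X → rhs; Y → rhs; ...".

  step 2 ⇒ step 3: BADBADACBBADBADACBACB ⇒ BAD·BAD·ACB·BAD·BAD·ACB·BAD·D·BAD·BAD·BAD·ACB·BAD·BAD·ACB·BAD·D·BAD·BAD·D·BAD
    A ↦ BAD
    B ↦ BAD
    C ↦ D
    D ↦ ACB

A->BAD, B->BAD, C->D, D->ACB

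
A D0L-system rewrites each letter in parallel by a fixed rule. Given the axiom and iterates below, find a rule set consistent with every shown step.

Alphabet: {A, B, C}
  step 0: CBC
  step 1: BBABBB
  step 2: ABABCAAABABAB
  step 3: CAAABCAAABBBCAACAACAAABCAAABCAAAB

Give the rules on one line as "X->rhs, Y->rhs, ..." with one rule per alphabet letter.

A->CAA, B->AB, C->BB

  step 2 ⇒ step 3: ABABCAAABABAB ⇒ CAA·AB·CAA·AB·BB·CAA·CAA·CAA·AB·CAA·AB·CAA·AB
    A ↦ CAA
    B ↦ AB
    C ↦ BB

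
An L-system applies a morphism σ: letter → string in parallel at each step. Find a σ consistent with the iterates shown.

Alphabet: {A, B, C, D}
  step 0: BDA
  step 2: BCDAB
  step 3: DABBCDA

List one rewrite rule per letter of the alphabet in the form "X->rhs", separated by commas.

A->C, B->DA, C->B, D->B

  step 2 ⇒ step 3: BCDAB ⇒ DA·B·B·C·DA
    A ↦ C
    B ↦ DA
    C ↦ B
    D ↦ B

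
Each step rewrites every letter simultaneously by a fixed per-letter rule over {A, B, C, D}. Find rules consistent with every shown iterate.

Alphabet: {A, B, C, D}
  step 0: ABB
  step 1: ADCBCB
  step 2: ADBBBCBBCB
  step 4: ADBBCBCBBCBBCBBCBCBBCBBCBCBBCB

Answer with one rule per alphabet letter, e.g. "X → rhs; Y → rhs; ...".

A->AD, B->CB, C->B, D->BB

  step 1 ⇒ step 2: ADCBCB ⇒ AD·BB·B·CB·B·CB
    A ↦ AD
    B ↦ CB
    C ↦ B
    D ↦ BB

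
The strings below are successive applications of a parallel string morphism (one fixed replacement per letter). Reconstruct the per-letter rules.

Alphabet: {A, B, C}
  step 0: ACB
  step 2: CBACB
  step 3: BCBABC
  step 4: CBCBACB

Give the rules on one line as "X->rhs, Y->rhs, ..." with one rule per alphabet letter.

A->BA, B->C, C->B

  step 3 ⇒ step 4: BCBABC ⇒ C·B·C·BA·C·B
    A ↦ BA
    B ↦ C
    C ↦ B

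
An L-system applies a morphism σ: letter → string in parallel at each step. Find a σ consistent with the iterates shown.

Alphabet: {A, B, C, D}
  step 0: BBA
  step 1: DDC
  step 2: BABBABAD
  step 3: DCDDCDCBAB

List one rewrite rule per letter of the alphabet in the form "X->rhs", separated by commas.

A->C, B->D, C->AD, D->BAB

  step 2 ⇒ step 3: BABBABAD ⇒ D·C·D·D·C·D·C·BAB
    A ↦ C
    B ↦ D
    D ↦ BAB
  step 1 ⇒ step 2: DDC ⇒ BAB·BAB·AD
    C ↦ AD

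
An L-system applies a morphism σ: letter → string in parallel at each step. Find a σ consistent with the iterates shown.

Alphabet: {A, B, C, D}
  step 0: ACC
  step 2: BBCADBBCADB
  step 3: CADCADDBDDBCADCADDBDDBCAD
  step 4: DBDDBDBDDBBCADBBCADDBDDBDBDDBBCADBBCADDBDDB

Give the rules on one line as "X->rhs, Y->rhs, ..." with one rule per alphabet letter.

A->D, B->CAD, C->DBD, D->B

  step 3 ⇒ step 4: CADCADDBDDBCADCADDBDDBCAD ⇒ DBD·D·B·DBD·D·B·B·CAD·B·B·CAD·DBD·D·B·DBD·D·B·B·CAD·B·B·CAD·DBD·D·B
    A ↦ D
    B ↦ CAD
    C ↦ DBD
    D ↦ B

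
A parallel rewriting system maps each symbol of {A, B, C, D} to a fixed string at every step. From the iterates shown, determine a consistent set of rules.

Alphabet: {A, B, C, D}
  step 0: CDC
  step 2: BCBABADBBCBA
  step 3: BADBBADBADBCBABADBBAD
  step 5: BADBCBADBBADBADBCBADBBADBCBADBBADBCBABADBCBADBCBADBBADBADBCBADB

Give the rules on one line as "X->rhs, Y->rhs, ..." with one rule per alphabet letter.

  step 2 ⇒ step 3: BCBABADBBCBA ⇒ BA·DB·BA·D·BA·D·BC·BA·BA·DB·BA·D
    A ↦ D
    B ↦ BA
    C ↦ DB
    D ↦ BC

A->D, B->BA, C->DB, D->BC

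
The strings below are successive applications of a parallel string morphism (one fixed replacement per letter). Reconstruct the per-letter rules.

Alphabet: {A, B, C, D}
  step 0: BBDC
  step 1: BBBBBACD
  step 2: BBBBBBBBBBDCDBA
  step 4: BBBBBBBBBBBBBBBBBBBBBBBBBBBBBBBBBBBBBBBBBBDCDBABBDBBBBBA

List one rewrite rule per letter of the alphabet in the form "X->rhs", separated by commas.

  step 1 ⇒ step 2: BBBBBACD ⇒ BB·BB·BB·BB·BB·D·CD·BA
    A ↦ D
    B ↦ BB
    C ↦ CD
    D ↦ BA

A->D, B->BB, C->CD, D->BA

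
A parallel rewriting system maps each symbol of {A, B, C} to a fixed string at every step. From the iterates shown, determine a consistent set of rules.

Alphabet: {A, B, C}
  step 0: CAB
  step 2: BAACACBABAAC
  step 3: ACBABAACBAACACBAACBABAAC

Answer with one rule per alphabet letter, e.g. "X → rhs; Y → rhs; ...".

A->BA, B->AC, C->AC

  step 2 ⇒ step 3: BAACACBABAAC ⇒ AC·BA·BA·AC·BA·AC·AC·BA·AC·BA·BA·AC
    A ↦ BA
    B ↦ AC
    C ↦ AC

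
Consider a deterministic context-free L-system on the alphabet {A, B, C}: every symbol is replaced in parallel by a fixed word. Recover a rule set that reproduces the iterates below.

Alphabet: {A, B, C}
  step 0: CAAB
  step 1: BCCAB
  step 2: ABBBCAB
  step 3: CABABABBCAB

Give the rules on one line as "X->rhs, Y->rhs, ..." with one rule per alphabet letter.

A->C, B->AB, C->B

  step 2 ⇒ step 3: ABBBCAB ⇒ C·AB·AB·AB·B·C·AB
    A ↦ C
    B ↦ AB
    C ↦ B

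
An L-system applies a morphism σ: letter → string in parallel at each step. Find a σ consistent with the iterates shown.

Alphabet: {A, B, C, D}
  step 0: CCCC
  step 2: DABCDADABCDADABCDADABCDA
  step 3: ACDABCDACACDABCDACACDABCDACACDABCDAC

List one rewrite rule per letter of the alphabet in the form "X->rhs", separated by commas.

  step 2 ⇒ step 3: DABCDADABCDADABCDADABCDA ⇒ A·C·DA·BCD·A·C·A·C·DA·BCD·A·C·A·C·DA·BCD·A·C·A·C·DA·BCD·A·C
    A ↦ C
    B ↦ DA
    C ↦ BCD
    D ↦ A

A->C, B->DA, C->BCD, D->A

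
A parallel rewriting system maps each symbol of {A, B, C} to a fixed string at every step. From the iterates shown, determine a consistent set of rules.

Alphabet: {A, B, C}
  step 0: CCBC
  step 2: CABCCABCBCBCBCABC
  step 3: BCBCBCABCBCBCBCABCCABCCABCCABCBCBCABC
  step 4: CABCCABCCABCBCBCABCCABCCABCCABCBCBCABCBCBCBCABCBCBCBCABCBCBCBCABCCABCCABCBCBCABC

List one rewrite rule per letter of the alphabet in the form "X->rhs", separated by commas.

  step 3 ⇒ step 4: BCBCBCABCBCBCBCABCCABCCABCCABCBCBCABC ⇒ CA·BC·CA·BC·CA·BC·BCB·CA·BC·CA·BC·CA·BC·CA·BC·BCB·CA·BC·BC·BCB·CA·BC·BC·BCB·CA·BC·BC·BCB·CA·BC·CA·BC·CA·BC·BCB·CA·BC
    A ↦ BCB
    B ↦ CA
    C ↦ BC

A->BCB, B->CA, C->BC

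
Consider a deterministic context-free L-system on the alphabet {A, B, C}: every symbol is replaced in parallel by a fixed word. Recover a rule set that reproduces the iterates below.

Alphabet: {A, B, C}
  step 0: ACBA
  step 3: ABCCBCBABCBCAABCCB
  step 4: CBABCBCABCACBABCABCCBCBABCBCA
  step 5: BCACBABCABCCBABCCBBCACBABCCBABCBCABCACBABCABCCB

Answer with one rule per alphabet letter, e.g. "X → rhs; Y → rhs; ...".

  step 4 ⇒ step 5: CBABCBCABCACBABCABCCBCBABCBCA ⇒ BC·A·CB·A·BC·A·BC·CB·A·BC·CB·BC·A·CB·A·BC·CB·A·BC·BC·A·BC·A·CB·A·BC·A·BC·CB
    A ↦ CB
    B ↦ A
    C ↦ BC

A->CB, B->A, C->BC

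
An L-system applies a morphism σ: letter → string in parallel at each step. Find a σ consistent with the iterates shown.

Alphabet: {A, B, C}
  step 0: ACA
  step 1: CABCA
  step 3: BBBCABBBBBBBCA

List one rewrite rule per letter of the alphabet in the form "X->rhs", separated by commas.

  step 0 ⇒ step 1: ACA ⇒ CA·B·CA
    A ↦ CA
    C ↦ B
    B ↦ BB  (constrained at step 1)

A->CA, B->BB, C->B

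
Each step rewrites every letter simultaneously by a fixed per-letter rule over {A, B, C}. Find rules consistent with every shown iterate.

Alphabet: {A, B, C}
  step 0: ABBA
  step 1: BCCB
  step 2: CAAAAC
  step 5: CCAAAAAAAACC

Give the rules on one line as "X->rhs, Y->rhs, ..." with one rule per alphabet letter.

A->B, B->C, C->AA

  step 1 ⇒ step 2: BCCB ⇒ C·AA·AA·C
    B ↦ C
    C ↦ AA
  step 0 ⇒ step 1: ABBA ⇒ B·C·C·B
    A ↦ B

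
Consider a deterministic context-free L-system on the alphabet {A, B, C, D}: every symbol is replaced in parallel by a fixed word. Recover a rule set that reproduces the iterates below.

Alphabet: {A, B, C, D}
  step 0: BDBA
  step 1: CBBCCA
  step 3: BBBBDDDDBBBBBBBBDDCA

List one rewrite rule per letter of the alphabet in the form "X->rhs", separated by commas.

  step 0 ⇒ step 1: BDBA ⇒ C·BB·C·CA
    A ↦ CA
    B ↦ C
    D ↦ BB
    C ↦ DD  (constrained at step 1)

A->CA, B->C, C->DD, D->BB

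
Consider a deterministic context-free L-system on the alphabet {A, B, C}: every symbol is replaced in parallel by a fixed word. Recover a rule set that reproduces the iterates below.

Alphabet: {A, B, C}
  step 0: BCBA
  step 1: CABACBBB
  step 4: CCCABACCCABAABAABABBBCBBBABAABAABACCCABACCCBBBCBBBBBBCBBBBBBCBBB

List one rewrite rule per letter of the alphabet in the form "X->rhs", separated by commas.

  step 0 ⇒ step 1: BCBA ⇒ C·ABA·C·BBB
    A ↦ BBB
    B ↦ C
    C ↦ ABA

A->BBB, B->C, C->ABA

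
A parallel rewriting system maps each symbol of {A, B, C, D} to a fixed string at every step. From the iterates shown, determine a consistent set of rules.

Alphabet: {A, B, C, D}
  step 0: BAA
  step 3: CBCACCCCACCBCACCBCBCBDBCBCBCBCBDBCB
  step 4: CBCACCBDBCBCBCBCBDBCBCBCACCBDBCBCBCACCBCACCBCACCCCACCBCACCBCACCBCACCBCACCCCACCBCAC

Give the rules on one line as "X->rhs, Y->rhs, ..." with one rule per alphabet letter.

  step 3 ⇒ step 4: CBCACCCCACCBCACCBCBCBDBCBCBCBCBDBCB ⇒ CB·CAC·CB·DB·CB·CB·CB·CB·DB·CB·CB·CAC·CB·DB·CB·CB·CAC·CB·CAC·CB·CAC·CC·CAC·CB·CAC·CB·CAC·CB·CAC·CB·CAC·CC·CAC·CB·CAC
    A ↦ DB
    B ↦ CAC
    C ↦ CB
    D ↦ CC

A->DB, B->CAC, C->CB, D->CC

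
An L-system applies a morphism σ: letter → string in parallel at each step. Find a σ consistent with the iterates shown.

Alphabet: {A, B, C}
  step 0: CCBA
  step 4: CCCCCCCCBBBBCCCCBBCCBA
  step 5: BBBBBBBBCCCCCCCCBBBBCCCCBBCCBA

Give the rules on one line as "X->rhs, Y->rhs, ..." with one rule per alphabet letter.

  step 4 ⇒ step 5: CCCCCCCCBBBBCCCCBBCCBA ⇒ B·B·B·B·B·B·B·B·CC·CC·CC·CC·B·B·B·B·CC·CC·B·B·CC·BA
    A ↦ BA
    B ↦ CC
    C ↦ B

A->BA, B->CC, C->B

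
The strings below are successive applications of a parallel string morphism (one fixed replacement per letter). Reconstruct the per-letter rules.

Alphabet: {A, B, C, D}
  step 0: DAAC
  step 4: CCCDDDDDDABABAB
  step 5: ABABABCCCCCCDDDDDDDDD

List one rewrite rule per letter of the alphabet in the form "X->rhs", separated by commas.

A->D, B->DD, C->AB, D->C

  step 4 ⇒ step 5: CCCDDDDDDABABAB ⇒ AB·AB·AB·C·C·C·C·C·C·D·DD·D·DD·D·DD
    A ↦ D
    B ↦ DD
    C ↦ AB
    D ↦ C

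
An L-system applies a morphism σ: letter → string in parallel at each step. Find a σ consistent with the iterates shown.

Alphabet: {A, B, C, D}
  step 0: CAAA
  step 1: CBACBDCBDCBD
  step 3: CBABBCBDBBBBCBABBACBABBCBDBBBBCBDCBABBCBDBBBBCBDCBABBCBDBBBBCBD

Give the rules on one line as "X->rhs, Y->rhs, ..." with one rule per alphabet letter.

  step 0 ⇒ step 1: CAAA ⇒ CBA·CBD·CBD·CBD
    A ↦ CBD
    C ↦ CBA
    B ↦ BB  (constrained at step 1)
    D ↦ A  (constrained at step 1)

A->CBD, B->BB, C->CBA, D->A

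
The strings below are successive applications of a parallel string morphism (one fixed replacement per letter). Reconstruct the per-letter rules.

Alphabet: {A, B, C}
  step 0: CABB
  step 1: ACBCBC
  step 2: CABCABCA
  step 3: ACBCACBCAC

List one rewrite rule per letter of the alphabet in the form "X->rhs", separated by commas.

  step 2 ⇒ step 3: CABCABCA ⇒ A·C·BC·A·C·BC·A·C
    A ↦ C
    B ↦ BC
    C ↦ A

A->C, B->BC, C->A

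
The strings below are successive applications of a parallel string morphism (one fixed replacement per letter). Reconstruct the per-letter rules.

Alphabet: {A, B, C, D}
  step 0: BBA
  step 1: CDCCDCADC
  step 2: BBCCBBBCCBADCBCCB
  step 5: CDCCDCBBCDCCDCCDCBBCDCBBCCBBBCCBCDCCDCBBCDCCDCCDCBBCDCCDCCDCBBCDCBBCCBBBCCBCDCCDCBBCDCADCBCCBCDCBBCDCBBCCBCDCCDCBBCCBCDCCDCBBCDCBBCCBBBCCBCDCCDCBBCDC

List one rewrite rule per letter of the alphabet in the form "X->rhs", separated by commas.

A->ADC, B->CDC, C->B, D->BCC

  step 1 ⇒ step 2: CDCCDCADC ⇒ B·BCC·B·B·BCC·B·ADC·BCC·B
    A ↦ ADC
    C ↦ B
    D ↦ BCC
  step 0 ⇒ step 1: BBA ⇒ CDC·CDC·ADC
    B ↦ CDC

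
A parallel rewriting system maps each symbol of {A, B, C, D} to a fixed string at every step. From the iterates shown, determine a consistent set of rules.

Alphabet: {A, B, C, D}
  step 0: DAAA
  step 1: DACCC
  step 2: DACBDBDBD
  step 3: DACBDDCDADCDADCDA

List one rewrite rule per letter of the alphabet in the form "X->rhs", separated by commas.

  step 2 ⇒ step 3: DACBDBDBD ⇒ DA·C·BD·DC·DA·DC·DA·DC·DA
    A ↦ C
    B ↦ DC
    C ↦ BD
    D ↦ DA

A->C, B->DC, C->BD, D->DA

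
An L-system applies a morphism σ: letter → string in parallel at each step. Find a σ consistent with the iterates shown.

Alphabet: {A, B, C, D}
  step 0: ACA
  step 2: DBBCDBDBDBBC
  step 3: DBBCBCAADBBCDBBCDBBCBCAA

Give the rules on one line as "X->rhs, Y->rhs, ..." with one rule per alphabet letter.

A->DB, B->BC, C->AA, D->DB

  step 2 ⇒ step 3: DBBCDBDBDBBC ⇒ DB·BC·BC·AA·DB·BC·DB·BC·DB·BC·BC·AA
    B ↦ BC
    C ↦ AA
    D ↦ DB
    A ↦ DB  (constrained at step 0)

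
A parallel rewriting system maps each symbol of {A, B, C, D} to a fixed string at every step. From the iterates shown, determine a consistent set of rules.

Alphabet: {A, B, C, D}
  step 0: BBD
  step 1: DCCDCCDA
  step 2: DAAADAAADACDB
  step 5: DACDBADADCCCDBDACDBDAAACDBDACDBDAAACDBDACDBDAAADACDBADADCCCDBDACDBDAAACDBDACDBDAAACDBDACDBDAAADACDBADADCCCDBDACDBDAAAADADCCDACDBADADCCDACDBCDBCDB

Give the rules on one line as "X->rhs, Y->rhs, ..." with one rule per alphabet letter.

A->CDB, B->DCC, C->A, D->DA

  step 1 ⇒ step 2: DCCDCCDA ⇒ DA·A·A·DA·A·A·DA·CDB
    A ↦ CDB
    C ↦ A
    D ↦ DA
  step 0 ⇒ step 1: BBD ⇒ DCC·DCC·DA
    B ↦ DCC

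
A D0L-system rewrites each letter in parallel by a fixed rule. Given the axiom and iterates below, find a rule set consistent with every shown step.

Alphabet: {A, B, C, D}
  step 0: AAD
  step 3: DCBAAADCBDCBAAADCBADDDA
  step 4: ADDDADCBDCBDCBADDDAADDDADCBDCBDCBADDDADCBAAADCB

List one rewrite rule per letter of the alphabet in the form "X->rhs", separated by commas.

A->DCB, B->DA, C->DD, D->A

  step 3 ⇒ step 4: DCBAAADCBDCBAAADCBADDDA ⇒ A·DD·DA·DCB·DCB·DCB·A·DD·DA·A·DD·DA·DCB·DCB·DCB·A·DD·DA·DCB·A·A·A·DCB
    A ↦ DCB
    B ↦ DA
    C ↦ DD
    D ↦ A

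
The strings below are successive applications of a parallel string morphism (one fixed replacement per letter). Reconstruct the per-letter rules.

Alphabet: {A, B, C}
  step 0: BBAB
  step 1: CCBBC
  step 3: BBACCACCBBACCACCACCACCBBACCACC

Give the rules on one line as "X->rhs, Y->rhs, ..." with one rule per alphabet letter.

  step 0 ⇒ step 1: BBAB ⇒ C·C·BB·C
    A ↦ BB
    B ↦ C
    C ↦ ACC  (constrained at step 1)

A->BB, B->C, C->ACC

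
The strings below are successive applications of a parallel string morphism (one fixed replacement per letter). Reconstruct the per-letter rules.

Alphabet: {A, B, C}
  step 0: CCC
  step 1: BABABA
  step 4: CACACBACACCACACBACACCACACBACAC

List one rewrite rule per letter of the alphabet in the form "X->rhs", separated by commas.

A->AC, B->C, C->BA

  step 0 ⇒ step 1: CCC ⇒ BA·BA·BA
    C ↦ BA
    A ↦ AC  (constrained at step 1)
    B ↦ C  (constrained at step 1)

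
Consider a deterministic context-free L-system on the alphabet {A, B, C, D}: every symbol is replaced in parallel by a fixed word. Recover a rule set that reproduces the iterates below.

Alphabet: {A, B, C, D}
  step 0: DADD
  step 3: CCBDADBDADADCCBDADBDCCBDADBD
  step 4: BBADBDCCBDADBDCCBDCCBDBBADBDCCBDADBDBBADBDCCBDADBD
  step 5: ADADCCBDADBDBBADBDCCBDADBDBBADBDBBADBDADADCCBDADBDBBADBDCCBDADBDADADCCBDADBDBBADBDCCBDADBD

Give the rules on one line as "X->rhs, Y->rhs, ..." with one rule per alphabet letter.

A->CC, B->AD, C->B, D->BD

  step 4 ⇒ step 5: BBADBDCCBDADBDCCBDCCBDBBADBDCCBDADBDBBADBDCCBDADBD ⇒ AD·AD·CC·BD·AD·BD·B·B·AD·BD·CC·BD·AD·BD·B·B·AD·BD·B·B·AD·BD·AD·AD·CC·BD·AD·BD·B·B·AD·BD·CC·BD·AD·BD·AD·AD·CC·BD·AD·BD·B·B·AD·BD·CC·BD·AD·BD
    A ↦ CC
    B ↦ AD
    C ↦ B
    D ↦ BD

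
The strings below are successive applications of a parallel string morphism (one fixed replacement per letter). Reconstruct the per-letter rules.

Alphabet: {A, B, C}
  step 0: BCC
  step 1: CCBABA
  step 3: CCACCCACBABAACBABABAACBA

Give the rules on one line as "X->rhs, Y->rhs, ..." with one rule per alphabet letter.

A->AC, B->CC, C->BA

  step 0 ⇒ step 1: BCC ⇒ CC·BA·BA
    B ↦ CC
    C ↦ BA
    A ↦ AC  (constrained at step 1)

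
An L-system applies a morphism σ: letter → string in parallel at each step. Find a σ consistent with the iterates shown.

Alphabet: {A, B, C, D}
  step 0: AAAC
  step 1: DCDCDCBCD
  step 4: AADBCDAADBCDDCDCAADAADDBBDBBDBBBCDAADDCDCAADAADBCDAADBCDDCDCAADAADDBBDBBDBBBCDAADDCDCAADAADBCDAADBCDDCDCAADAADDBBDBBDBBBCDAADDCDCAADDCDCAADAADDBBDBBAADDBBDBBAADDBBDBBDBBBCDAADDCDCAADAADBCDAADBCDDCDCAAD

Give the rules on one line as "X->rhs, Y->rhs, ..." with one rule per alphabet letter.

A->DC, B->DBB, C->BCD, D->AAD

  step 0 ⇒ step 1: AAAC ⇒ DC·DC·DC·BCD
    A ↦ DC
    C ↦ BCD
    B ↦ DBB  (constrained at step 1)
    D ↦ AAD  (constrained at step 1)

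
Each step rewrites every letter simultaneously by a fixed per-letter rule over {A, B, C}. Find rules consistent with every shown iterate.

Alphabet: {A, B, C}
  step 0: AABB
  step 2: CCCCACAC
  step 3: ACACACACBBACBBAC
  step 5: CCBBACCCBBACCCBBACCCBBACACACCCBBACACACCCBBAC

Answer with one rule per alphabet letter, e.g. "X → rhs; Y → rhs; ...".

A->BB, B->C, C->AC

  step 2 ⇒ step 3: CCCCACAC ⇒ AC·AC·AC·AC·BB·AC·BB·AC
    A ↦ BB
    C ↦ AC
    B ↦ C  (constrained at step 0)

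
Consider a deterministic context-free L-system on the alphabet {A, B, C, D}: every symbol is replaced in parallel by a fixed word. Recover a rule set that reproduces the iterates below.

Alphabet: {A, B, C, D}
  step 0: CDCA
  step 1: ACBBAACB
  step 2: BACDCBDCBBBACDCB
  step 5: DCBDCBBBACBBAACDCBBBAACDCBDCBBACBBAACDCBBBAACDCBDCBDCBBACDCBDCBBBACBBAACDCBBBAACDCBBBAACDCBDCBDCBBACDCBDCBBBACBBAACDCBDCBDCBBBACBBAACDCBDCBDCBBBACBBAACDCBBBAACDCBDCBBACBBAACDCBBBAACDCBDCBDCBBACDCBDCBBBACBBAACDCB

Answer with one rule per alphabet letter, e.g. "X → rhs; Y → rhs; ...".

  step 1 ⇒ step 2: ACBBAACB ⇒ B·AC·DCB·DCB·B·B·AC·DCB
    A ↦ B
    B ↦ DCB
    C ↦ AC
  step 0 ⇒ step 1: CDCA ⇒ AC·BBA·AC·B
    D ↦ BBA

A->B, B->DCB, C->AC, D->BBA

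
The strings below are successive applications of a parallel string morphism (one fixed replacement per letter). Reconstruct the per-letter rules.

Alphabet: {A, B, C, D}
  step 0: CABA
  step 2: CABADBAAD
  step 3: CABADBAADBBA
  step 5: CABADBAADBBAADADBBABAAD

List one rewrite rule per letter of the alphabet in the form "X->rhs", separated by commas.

  step 2 ⇒ step 3: CABADBAAD ⇒ CA·B·AD·B·A·AD·B·B·A
    A ↦ B
    B ↦ AD
    C ↦ CA
    D ↦ A

A->B, B->AD, C->CA, D->A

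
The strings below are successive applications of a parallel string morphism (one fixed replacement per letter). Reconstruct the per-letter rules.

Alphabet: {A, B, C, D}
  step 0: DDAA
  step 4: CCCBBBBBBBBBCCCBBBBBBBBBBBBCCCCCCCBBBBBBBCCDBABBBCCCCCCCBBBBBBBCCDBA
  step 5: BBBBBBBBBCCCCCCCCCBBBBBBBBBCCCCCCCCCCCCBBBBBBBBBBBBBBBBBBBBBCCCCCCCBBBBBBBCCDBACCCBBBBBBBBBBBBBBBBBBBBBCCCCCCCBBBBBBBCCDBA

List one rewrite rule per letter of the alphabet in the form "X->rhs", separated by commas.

  step 4 ⇒ step 5: CCCBBBBBBBBBCCCBBBBBBBBBBBBCCCCCCCBBBBBBBCCDBABBBCCCCCCCBBBBBBBCCDBA ⇒ BBB·BBB·BBB·C·C·C·C·C·C·C·C·C·BBB·BBB·BBB·C·C·C·C·C·C·C·C·C·C·C·C·BBB·BBB·BBB·BBB·BBB·BBB·BBB·C·C·C·C·C·C·C·BBB·BBB·BC·C·DBA·C·C·C·BBB·BBB·BBB·BBB·BBB·BBB·BBB·C·C·C·C·C·C·C·BBB·BBB·BC·C·DBA
    A ↦ DBA
    B ↦ C
    C ↦ BBB
    D ↦ BC

A->DBA, B->C, C->BBB, D->BC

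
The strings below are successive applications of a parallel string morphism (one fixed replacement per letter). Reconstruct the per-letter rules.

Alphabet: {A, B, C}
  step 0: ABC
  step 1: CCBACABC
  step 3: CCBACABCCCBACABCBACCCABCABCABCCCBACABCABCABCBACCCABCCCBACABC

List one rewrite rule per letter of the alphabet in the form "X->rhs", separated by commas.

  step 0 ⇒ step 1: ABC ⇒ CC·BAC·ABC
    A ↦ CC
    B ↦ BAC
    C ↦ ABC

A->CC, B->BAC, C->ABC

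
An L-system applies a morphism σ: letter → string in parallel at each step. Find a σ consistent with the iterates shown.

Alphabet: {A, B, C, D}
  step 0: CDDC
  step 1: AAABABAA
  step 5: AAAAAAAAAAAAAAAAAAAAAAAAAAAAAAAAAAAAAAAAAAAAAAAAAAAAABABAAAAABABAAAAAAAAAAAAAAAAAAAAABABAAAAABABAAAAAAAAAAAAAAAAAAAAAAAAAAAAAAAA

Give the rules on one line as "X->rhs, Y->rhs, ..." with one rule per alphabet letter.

A->CC, B->DD, C->AA, D->AB

  step 0 ⇒ step 1: CDDC ⇒ AA·AB·AB·AA
    C ↦ AA
    D ↦ AB
    A ↦ CC  (constrained at step 1)
    B ↦ DD  (constrained at step 1)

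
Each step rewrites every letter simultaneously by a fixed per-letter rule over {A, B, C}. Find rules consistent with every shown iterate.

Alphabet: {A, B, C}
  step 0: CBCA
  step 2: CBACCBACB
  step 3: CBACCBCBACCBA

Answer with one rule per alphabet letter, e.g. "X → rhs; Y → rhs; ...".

  step 2 ⇒ step 3: CBACCBACB ⇒ CB·A·C·CB·CB·A·C·CB·A
    A ↦ C
    B ↦ A
    C ↦ CB

A->C, B->A, C->CB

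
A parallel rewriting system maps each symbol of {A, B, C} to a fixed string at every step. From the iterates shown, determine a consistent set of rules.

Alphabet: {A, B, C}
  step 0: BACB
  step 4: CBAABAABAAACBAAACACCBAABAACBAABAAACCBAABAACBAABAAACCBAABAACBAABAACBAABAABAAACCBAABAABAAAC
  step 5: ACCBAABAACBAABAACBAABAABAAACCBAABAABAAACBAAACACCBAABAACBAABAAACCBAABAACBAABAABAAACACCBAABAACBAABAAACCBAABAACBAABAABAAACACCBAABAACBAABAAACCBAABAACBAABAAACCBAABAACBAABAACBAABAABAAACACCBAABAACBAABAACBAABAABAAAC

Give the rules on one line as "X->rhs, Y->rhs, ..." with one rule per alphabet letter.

  step 4 ⇒ step 5: CBAABAABAAACBAAACACCBAABAACBAABAAACCBAABAACBAABAAACCBAABAACBAABAACBAABAABAAACCBAABAABAAAC ⇒ AC·C·BAA·BAA·C·BAA·BAA·C·BAA·BAA·BAA·AC·C·BAA·BAA·BAA·AC·BAA·AC·AC·C·BAA·BAA·C·BAA·BAA·AC·C·BAA·BAA·C·BAA·BAA·BAA·AC·AC·C·BAA·BAA·C·BAA·BAA·AC·C·BAA·BAA·C·BAA·BAA·BAA·AC·AC·C·BAA·BAA·C·BAA·BAA·AC·C·BAA·BAA·C·BAA·BAA·AC·C·BAA·BAA·C·BAA·BAA·C·BAA·BAA·BAA·AC·AC·C·BAA·BAA·C·BAA·BAA·C·BAA·BAA·BAA·AC
    A ↦ BAA
    B ↦ C
    C ↦ AC

A->BAA, B->C, C->AC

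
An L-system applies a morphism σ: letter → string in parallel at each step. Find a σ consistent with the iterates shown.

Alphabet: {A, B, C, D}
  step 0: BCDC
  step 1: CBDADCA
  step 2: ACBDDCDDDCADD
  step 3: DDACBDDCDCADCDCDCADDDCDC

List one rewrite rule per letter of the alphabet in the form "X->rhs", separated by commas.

  step 2 ⇒ step 3: ACBDDCDDDCADD ⇒ DD·A·CBD·DC·DC·A·DC·DC·DC·A·DD·DC·DC
    A ↦ DD
    B ↦ CBD
    C ↦ A
    D ↦ DC

A->DD, B->CBD, C->A, D->DC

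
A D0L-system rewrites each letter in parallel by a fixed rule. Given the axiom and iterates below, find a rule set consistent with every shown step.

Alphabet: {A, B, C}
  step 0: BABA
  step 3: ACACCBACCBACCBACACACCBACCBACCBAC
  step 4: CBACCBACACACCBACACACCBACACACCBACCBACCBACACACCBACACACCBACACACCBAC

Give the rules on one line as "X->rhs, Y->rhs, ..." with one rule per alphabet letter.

A->CB, B->AC, C->AC

  step 3 ⇒ step 4: ACACCBACCBACCBACACACCBACCBACCBAC ⇒ CB·AC·CB·AC·AC·AC·CB·AC·AC·AC·CB·AC·AC·AC·CB·AC·CB·AC·CB·AC·AC·AC·CB·AC·AC·AC·CB·AC·AC·AC·CB·AC
    A ↦ CB
    B ↦ AC
    C ↦ AC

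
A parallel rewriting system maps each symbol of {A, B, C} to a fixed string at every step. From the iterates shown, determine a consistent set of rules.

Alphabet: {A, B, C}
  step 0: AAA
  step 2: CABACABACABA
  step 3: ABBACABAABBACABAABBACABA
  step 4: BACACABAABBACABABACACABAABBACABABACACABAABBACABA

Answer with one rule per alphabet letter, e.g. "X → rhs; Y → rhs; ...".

  step 3 ⇒ step 4: ABBACABAABBACABAABBACABA ⇒ BA·CA·CA·BA·AB·BA·CA·BA·BA·CA·CA·BA·AB·BA·CA·BA·BA·CA·CA·BA·AB·BA·CA·BA
    A ↦ BA
    B ↦ CA
    C ↦ AB

A->BA, B->CA, C->AB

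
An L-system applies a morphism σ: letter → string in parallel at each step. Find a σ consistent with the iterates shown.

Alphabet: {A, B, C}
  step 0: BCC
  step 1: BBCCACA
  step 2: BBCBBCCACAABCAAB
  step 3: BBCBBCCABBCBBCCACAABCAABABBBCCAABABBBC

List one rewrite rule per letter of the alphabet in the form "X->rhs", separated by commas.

A->AB, B->BBC, C->CA

  step 2 ⇒ step 3: BBCBBCCACAABCAAB ⇒ BBC·BBC·CA·BBC·BBC·CA·CA·AB·CA·AB·AB·BBC·CA·AB·AB·BBC
    A ↦ AB
    B ↦ BBC
    C ↦ CA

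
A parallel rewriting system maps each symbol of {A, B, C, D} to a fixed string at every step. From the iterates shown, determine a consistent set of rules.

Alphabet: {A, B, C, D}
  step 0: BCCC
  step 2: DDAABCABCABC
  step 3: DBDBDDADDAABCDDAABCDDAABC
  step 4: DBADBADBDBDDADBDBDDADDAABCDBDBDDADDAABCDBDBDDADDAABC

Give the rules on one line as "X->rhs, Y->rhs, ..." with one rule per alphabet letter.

A->DDA, B->A, C->BC, D->DB

  step 3 ⇒ step 4: DBDBDDADDAABCDDAABCDDAABC ⇒ DB·A·DB·A·DB·DB·DDA·DB·DB·DDA·DDA·A·BC·DB·DB·DDA·DDA·A·BC·DB·DB·DDA·DDA·A·BC
    A ↦ DDA
    B ↦ A
    C ↦ BC
    D ↦ DB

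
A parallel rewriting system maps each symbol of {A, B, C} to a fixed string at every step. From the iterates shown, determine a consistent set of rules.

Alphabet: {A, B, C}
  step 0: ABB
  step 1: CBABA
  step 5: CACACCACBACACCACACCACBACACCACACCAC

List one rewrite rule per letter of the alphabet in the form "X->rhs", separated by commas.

A->C, B->BA, C->AC

  step 0 ⇒ step 1: ABB ⇒ C·BA·BA
    A ↦ C
    B ↦ BA
    C ↦ AC  (constrained at step 1)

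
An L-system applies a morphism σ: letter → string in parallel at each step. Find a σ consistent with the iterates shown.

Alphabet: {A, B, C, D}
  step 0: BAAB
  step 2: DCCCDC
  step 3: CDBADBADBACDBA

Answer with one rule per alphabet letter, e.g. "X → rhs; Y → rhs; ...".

A->D, B->AD, C->DBA, D->C

  step 2 ⇒ step 3: DCCCDC ⇒ C·DBA·DBA·DBA·C·DBA
    C ↦ DBA
    D ↦ C
    A ↦ D  (constrained at step 0)
    B ↦ AD  (constrained at step 0)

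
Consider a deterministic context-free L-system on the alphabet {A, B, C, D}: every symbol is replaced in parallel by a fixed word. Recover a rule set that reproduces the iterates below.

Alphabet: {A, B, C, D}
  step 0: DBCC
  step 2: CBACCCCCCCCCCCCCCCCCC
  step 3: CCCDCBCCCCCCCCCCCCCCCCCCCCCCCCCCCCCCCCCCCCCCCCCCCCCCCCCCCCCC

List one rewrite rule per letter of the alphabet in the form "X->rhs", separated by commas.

  step 2 ⇒ step 3: CBACCCCCCCCCCCCCCCCCC ⇒ CCC·D·CB·CCC·CCC·CCC·CCC·CCC·CCC·CCC·CCC·CCC·CCC·CCC·CCC·CCC·CCC·CCC·CCC·CCC·CCC
    A ↦ CB
    B ↦ D
    C ↦ CCC
    D ↦ A  (constrained at step 0)

A->CB, B->D, C->CCC, D->A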